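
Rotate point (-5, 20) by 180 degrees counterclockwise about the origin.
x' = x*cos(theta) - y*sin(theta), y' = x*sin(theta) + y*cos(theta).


cos(180) = -1, sin(180) = 0
x' = -5*(-1) - 20*0 = 5
y' = -5*0 + 20*(-1) = -20

(5, -20)


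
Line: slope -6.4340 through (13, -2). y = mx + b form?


y + 2 = -6.4340(x - 13)
y = -6.4340x - 2 + 6.4340*13
y = -6.4340x + 81.6420

y = -6.4340x + 81.6420


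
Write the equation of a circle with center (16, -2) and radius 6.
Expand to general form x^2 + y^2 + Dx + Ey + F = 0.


(x-16)^2 + (y+ 2)^2 = 6^2
D = -2h = -32, E = -2k = 4
F = h^2+k^2-r^2 = 256+4-36 = 224

x^2 + y^2 - 32x + 4y + 224 = 0


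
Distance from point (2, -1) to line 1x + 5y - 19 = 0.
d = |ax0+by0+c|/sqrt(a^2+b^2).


|1*2 + 5*(-1) - 19| = |-22| = 22
sqrt(1 + 25) = sqrt(26) = 5.0990
d = 22/sqrt(26) = 4.3146

4.3146


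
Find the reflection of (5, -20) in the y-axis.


Reflection rule for y-axis: (-x, y)
(5, -20) -> (-5, -20)

(-5, -20)


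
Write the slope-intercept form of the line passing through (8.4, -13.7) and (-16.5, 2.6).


m = (16.3)/(-24.9) = -0.6546
b = y1 - m*x1 = -13.7 - (16.3*8.4)/(-24.9) = -13.7 + 5.4988 = -8.2012

y = -0.6546x - 8.2012


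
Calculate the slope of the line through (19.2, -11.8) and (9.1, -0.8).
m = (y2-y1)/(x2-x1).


dy = -0.8 + 11.8 = 11.0
dx = 9.1 - 19.2 = -10.1
m = 11.0/(-10.1) = -1.0891

m = -1.0891


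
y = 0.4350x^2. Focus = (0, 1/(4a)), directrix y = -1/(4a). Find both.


a = 0.4350
1/(4a) = 0.5747
Focus = (0, 0.5747)
Directrix: y = -0.5747

Focus = (0, 0.5747), Directrix: y = -0.5747


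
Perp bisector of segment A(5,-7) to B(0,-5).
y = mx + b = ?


Midpoint = (2.5, -6)
Slope of AB = dy/dx = 2/(-5) = -0.4000
Perp slope = -dx/dy = 5/2 = 2.5000
b = My - (perp slope)*Mx = -6 + (-5*2.5)/2 = -6 - 6.2500 = -12.2500

y = 2.5000x - 12.2500


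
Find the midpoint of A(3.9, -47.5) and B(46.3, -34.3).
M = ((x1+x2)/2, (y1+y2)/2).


Mx = (3.9 + 46.3)/2 = 50.2/2 = 25.1000
My = (-47.5 - 34.3)/2 = -81.8/2 = -40.9000

(25.1000, -40.9000)


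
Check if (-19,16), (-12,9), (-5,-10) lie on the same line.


-19*(9+ 10) - 12*(-10-16) - 5*(16-9)
= -361 + 312 - 35 = -84

No, not collinear (determinant = -84)


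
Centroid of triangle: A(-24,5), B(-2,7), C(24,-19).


Gx = (-24- 2+24)/3 = -2/3 = -0.6667
Gy = (5+7- 19)/3 = -7/3 = -2.3333

G = (-0.6667, -2.3333)


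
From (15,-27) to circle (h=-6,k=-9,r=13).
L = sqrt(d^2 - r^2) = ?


d = sqrt((15+ 6)^2 + (-27+ 9)^2) = sqrt(441+324) = 27.6586
L = sqrt(765.0000 - 169) = sqrt(596.0000) = 24.4131

24.4131


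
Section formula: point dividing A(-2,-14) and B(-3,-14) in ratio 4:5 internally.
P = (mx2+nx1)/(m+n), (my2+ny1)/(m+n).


Px = (4*(-3) + 5*(-2))/9 = -22/9 = -2.4444
Py = (4*(-14) + 5*(-14))/9 = -126/9 = -14.0000

P = (-2.4444, -14.0000)


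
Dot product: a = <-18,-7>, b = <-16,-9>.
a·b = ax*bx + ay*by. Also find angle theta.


a·b = -18*(-16) - 7*(-9) = 288 + 63 = 351
|a| = sqrt(324+49) = 19.3132
|b| = sqrt(256+81) = 18.3576
cos(theta) = 351/(sqrt(373)*sqrt(337)) = 351/sqrt(125701) = 0.990006
theta = arccos(351/sqrt(125701)) = 8.1072 degrees

a·b = 351, theta = 8.1072 deg


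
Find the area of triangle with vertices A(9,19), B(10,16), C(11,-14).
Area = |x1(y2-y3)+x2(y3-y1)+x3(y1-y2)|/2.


9*(16+ 14) = 270
10*(-14-19) = -330
11*(19-16) = 33
sum = -27
Area = |-27|/2 = 13.5000

13.5000 sq units


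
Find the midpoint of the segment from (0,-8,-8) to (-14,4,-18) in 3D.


Mx = (0- 14)/2 = -7.0000
My = (-8+4)/2 = -2.0000
Mz = (-8- 18)/2 = -13.0000

M = (-7.0000, -2.0000, -13.0000)


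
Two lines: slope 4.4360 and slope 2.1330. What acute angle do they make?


m1-m2 = 2.303
1+m1*m2 = 10.461988
tan(theta) = |2.303/10.461988| = 0.220130
theta = arctan(|2.303/10.461988|) = 12.4145 degrees (acute angle)

12.4145 degrees


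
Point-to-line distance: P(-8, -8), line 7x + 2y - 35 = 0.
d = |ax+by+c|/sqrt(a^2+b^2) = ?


|7*(-8) + 2*(-8) - 35| = |-107| = 107
sqrt(49 + 4) = sqrt(53) = 7.2801
d = 107/sqrt(53) = 14.6976

14.6976


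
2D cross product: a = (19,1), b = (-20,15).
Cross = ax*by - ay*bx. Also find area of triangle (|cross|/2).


cross = 19*15 - 1*(-20) = 285 + 20 = 305
Triangle area = |305|/2 = 305/2 = 152.5000

cross = 305, triangle area = 152.5000


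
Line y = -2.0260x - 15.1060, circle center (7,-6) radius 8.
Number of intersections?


Substitute y = -2.0260x - 15.1060: (x-7)^2 + (-2.0260x- 15.1060+ 6)^2 = 64
Expand to Ax^2 + Bx + C = 0, where b-k = -9.106
A = 1+m^2 = 5.104676
B = 2(m(b-k) - h) = 2(-2.0260*(-9.106) - 7) = 22.897512
C = h^2 + (b-k)^2 - r^2 = 49 + 82.919236 - 64 = 67.919236
disc = B^2-4AC = 524.2961 - 1386.8228 = -862.5267
disc < 0

0 intersection points


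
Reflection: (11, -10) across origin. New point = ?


Reflection rule for origin: (-x, -y)
(11, -10) -> (-11, 10)

(-11, 10)


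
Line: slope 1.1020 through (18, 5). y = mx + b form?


y - 5 = 1.1020(x - 18)
y = 1.1020x + 5 - 1.1020*18
y = 1.1020x - 14.8360

y = 1.1020x - 14.8360


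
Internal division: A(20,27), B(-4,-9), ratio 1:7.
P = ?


Px = (1*(-4) + 7*20)/8 = 136/8 = 17.0000
Py = (1*(-9) + 7*27)/8 = 180/8 = 22.5000

P = (17.0000, 22.5000)


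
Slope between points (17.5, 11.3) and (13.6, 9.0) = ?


dy = 9.0 - 11.3 = -2.3
dx = 13.6 - 17.5 = -3.9
m = -2.3/(-3.9) = 0.5897

m = 0.5897


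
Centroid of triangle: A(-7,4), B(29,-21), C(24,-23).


Gx = (-7+29+24)/3 = 46/3 = 15.3333
Gy = (4- 21- 23)/3 = -40/3 = -13.3333

G = (15.3333, -13.3333)


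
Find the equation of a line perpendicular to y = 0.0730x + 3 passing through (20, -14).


Perpendicular slope = -1/m1 = -1/0.0730 = -13.6986
b2 = y0 - m2*x0 = -14 + 20/0.0730 = -14 + 273.9726 = 259.9726

y = -13.6986x + 259.9726


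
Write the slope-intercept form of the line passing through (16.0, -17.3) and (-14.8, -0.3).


m = (17.0)/(-30.8) = -0.5519
b = y1 - m*x1 = -17.3 - (17.0*16.0)/(-30.8) = -17.3 + 8.8312 = -8.4688

y = -0.5519x - 8.4688


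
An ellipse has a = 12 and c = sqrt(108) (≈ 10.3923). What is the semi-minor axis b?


b^2 = 12^2 - (sqrt(108))^2 = 144 - 108 = 36
b = sqrt(36) = 6

b = 6


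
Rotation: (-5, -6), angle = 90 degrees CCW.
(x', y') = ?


cos(90) = 0, sin(90) = 1
x' = -5*0 + 6*1 = 6
y' = -5*1 - 6*0 = -5

(6, -5)


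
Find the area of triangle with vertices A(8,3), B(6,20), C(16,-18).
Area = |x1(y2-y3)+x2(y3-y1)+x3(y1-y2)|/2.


8*(20+ 18) = 304
6*(-18-3) = -126
16*(3-20) = -272
sum = -94
Area = |-94|/2 = 47.0000

47.0000 sq units


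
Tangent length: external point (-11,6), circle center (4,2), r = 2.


d = sqrt((-11-4)^2 + (6-2)^2) = sqrt(225+16) = 15.5242
L = sqrt(241.0000 - 4) = sqrt(237.0000) = 15.3948

15.3948


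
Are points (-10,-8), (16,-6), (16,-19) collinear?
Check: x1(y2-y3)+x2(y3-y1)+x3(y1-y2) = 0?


-10*(-6+ 19) + 16*(-19+ 8) + 16*(-8+ 6)
= -130 - 176 - 32 = -338

No, not collinear (determinant = -338)


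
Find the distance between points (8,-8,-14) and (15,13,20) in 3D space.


dx=7, dy=21, dz=34
d = sqrt(49+441+1156) = sqrt(1646) = 40.5709

40.5709


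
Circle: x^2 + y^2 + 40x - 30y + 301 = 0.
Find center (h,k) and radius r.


h = -D/2 = -40/2 = -20
k = -E/2 = 30/2 = 15
r^2 = h^2 + k^2 - F = 400 + 225 - 301 = 324
r = 18

Center (-20, 15), radius = 18


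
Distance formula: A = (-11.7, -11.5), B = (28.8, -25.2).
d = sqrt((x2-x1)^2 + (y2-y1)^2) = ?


dx = 28.8 + 11.7 = 40.5
dy = -25.2 + 11.5 = -13.7
d = sqrt(1640.25 + 187.69) = sqrt(1827.94) = 42.7544

42.7544


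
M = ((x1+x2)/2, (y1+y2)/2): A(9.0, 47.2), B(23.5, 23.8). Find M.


Mx = (9.0 + 23.5)/2 = 32.5/2 = 16.2500
My = (47.2 + 23.8)/2 = 71.0/2 = 35.5000

(16.2500, 35.5000)


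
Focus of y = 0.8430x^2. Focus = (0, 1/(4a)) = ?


a = 0.8430
4a = 3.3720
focus = (0, 1/3.3720) = (0, 0.2966)

Focus = (0, 0.2966)


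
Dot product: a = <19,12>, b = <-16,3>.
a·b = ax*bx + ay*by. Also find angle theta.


a·b = 19*(-16) + 12*3 = -304 + 36 = -268
|a| = sqrt(361+144) = 22.4722
|b| = sqrt(256+9) = 16.2788
cos(theta) = -268/(sqrt(505)*sqrt(265)) = -268/sqrt(133825) = -0.732599
theta = arccos(-268/sqrt(133825)) = 137.1047 degrees

a·b = -268, theta = 137.1047 deg


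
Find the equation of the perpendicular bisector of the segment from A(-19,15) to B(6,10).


Midpoint = (-6.5, 12.5)
Slope of AB = dy/dx = -5/25 = -0.2000
Perp slope = -dx/dy = 25/5 = 5.0000
b = My - (perp slope)*Mx = 12.5 + (25*(-6.5))/(-5) = 12.5 + 32.5000 = 45.0000

y = 5.0000x + 45.0000


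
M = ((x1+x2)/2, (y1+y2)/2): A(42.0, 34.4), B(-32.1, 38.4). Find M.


Mx = (42.0 - 32.1)/2 = 9.9/2 = 4.9500
My = (34.4 + 38.4)/2 = 72.8/2 = 36.4000

(4.9500, 36.4000)


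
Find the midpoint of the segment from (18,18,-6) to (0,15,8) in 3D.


Mx = (18+0)/2 = 9.0000
My = (18+15)/2 = 16.5000
Mz = (-6+8)/2 = 1.0000

M = (9.0000, 16.5000, 1.0000)


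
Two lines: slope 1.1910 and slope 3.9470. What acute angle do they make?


m1-m2 = -2.756
1+m1*m2 = 5.700877
tan(theta) = |-2.756/5.700877| = 0.483434
theta = arctan(|-2.756/5.700877|) = 25.8007 degrees (acute angle)

25.8007 degrees


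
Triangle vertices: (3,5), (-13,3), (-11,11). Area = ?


3*(3-11) = -24
-13*(11-5) = -78
-11*(5-3) = -22
sum = -124
Area = |-124|/2 = 62.0000

62.0000 sq units


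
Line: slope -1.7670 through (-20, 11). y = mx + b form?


y - 11 = -1.7670(x + 20)
y = -1.7670x + 11 + 1.7670*(-20)
y = -1.7670x - 24.3400

y = -1.7670x - 24.3400


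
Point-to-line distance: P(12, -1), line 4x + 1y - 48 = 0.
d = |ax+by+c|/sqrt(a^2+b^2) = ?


|4*12 + 1*(-1) - 48| = |-1| = 1
sqrt(16 + 1) = sqrt(17) = 4.1231
d = 1/sqrt(17) = 0.2425

0.2425


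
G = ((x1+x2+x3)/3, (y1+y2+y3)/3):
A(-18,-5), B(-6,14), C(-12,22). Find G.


Gx = (-18- 6- 12)/3 = -36/3 = -12.0000
Gy = (-5+14+22)/3 = 31/3 = 10.3333

G = (-12.0000, 10.3333)


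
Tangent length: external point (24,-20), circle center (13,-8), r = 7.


d = sqrt((24-13)^2 + (-20+ 8)^2) = sqrt(121+144) = 16.2788
L = sqrt(265.0000 - 49) = sqrt(216.0000) = 14.6969

14.6969


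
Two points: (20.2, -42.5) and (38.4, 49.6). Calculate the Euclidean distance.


dx = 38.4 - 20.2 = 18.2
dy = 49.6 + 42.5 = 92.1
d = sqrt(331.24 + 8482.41) = sqrt(8813.65) = 93.8810

93.8810


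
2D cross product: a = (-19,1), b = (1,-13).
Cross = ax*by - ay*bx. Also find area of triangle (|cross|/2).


cross = -19*(-13) - 1*1 = 247 - 1 = 246
Triangle area = |246|/2 = 246/2 = 123.0000

cross = 246, triangle area = 123.0000


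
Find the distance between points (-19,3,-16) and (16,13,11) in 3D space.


dx=35, dy=10, dz=27
d = sqrt(1225+100+729) = sqrt(2054) = 45.3211

45.3211


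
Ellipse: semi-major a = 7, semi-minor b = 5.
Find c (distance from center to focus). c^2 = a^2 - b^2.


c^2 = 7^2 - 5^2 = 49 - 25 = 24
c = sqrt(24) = 4.8990

c = 4.8990


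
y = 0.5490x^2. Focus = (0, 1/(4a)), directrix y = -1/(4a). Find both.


a = 0.5490
1/(4a) = 0.4554
Focus = (0, 0.4554)
Directrix: y = -0.4554

Focus = (0, 0.4554), Directrix: y = -0.4554


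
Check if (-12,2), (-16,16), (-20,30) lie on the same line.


-12*(16-30) - 16*(30-2) - 20*(2-16)
= 168 - 448 + 280 = 0

Yes, collinear (determinant = 0)


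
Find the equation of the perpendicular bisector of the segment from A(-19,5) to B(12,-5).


Midpoint = (-3.5, 0)
Slope of AB = dy/dx = -10/31 = -0.3226
Perp slope = -dx/dy = 31/10 = 3.1000
b = My - (perp slope)*Mx = 0 + (31*(-3.5))/(-10) = 0 + 10.8500 = 10.8500

y = 3.1000x + 10.8500


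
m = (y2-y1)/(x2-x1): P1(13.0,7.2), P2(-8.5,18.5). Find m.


dy = 18.5 - 7.2 = 11.3
dx = -8.5 - 13.0 = -21.5
m = 11.3/(-21.5) = -0.5256

m = -0.5256


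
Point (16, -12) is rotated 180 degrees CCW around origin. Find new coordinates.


cos(180) = -1, sin(180) = 0
x' = 16*(-1) + 12*0 = -16
y' = 16*0 - 12*(-1) = 12

(-16, 12)


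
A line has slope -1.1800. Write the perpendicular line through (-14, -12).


Perpendicular slope = -1/m1 = -1/(-1.1800) = 0.8475
b2 = y0 - m2*x0 = -12 - 14/(-1.1800) = -12 + 11.8644 = -0.1356

y = 0.8475x - 0.1356


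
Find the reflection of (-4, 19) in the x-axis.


Reflection rule for x-axis: (x, -y)
(-4, 19) -> (-4, -19)

(-4, -19)


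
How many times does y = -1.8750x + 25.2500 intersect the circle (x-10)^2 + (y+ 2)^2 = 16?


Substitute y = -1.8750x + 25.2500: (x-10)^2 + (-1.8750x+25.2500+ 2)^2 = 16
Expand to Ax^2 + Bx + C = 0, where b-k = 27.25
A = 1+m^2 = 4.515625
B = 2(m(b-k) - h) = 2(-1.8750*27.25 - 10) = -122.1875
C = h^2 + (b-k)^2 - r^2 = 100 + 742.5625 - 16 = 826.5625
disc = B^2-4AC = 14929.7852 - 14929.7852 = 0
disc = 0

1 intersection point (tangent)


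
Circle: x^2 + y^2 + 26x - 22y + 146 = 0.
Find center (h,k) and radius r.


h = -D/2 = -26/2 = -13
k = -E/2 = 22/2 = 11
r^2 = h^2 + k^2 - F = 169 + 121 - 146 = 144
r = 12

Center (-13, 11), radius = 12


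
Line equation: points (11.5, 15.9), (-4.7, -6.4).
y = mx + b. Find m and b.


m = (-22.3)/(-16.2) = 1.3765
b = y1 - m*x1 = 15.9 - (-22.3*11.5)/(-16.2) = 15.9 - 15.8302 = 0.0698

y = 1.3765x + 0.0698


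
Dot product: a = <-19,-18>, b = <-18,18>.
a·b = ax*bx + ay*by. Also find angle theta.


a·b = -19*(-18) - 18*18 = 342 - 324 = 18
|a| = sqrt(361+324) = 26.1725
|b| = sqrt(324+324) = 25.4558
cos(theta) = 18/(sqrt(685)*sqrt(648)) = 18/sqrt(443880) = 0.027017
theta = arccos(18/sqrt(443880)) = 88.4518 degrees

a·b = 18, theta = 88.4518 deg


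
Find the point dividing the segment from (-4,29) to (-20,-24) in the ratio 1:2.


Px = (1*(-20) + 2*(-4))/3 = -28/3 = -9.3333
Py = (1*(-24) + 2*29)/3 = 34/3 = 11.3333

P = (-9.3333, 11.3333)


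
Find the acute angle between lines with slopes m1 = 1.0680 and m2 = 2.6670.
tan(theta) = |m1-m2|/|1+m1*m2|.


m1-m2 = -1.599
1+m1*m2 = 3.848356
tan(theta) = |-1.599/3.848356| = 0.415502
theta = arctan(|-1.599/3.848356|) = 22.5630 degrees (acute angle)

22.5630 degrees


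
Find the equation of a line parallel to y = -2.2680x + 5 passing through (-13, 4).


Parallel lines have equal slopes.
m2 = -2.2680
b2 = 4 + 2.2680*(-13) = -25.4840

y = -2.2680x - 25.4840


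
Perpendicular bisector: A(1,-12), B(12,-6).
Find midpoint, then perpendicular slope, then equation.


Midpoint = (6.5, -9)
Slope of AB = dy/dx = 6/11 = 0.5455
Perp slope = -dx/dy = -11/6 = -1.8333
b = My - (perp slope)*Mx = -9 + (11*6.5)/6 = -9 + 11.9167 = 2.9167

y = -1.8333x + 2.9167


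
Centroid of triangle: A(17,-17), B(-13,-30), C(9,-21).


Gx = (17- 13+9)/3 = 13/3 = 4.3333
Gy = (-17- 30- 21)/3 = -68/3 = -22.6667

G = (4.3333, -22.6667)


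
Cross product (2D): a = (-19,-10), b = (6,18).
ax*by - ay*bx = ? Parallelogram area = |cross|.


cross = -19*18 + 10*6 = -342 + 60 = -282
Parallelogram area = |-282| = 282

cross = -282, parallelogram area = 282


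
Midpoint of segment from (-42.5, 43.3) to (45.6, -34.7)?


Mx = (-42.5 + 45.6)/2 = 3.1/2 = 1.5500
My = (43.3 - 34.7)/2 = 8.6/2 = 4.3000

(1.5500, 4.3000)


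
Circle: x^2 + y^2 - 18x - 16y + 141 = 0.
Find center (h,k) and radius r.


h = -D/2 = 18/2 = 9
k = -E/2 = 16/2 = 8
r^2 = h^2 + k^2 - F = 81 + 64 - 141 = 4
r = 2

Center (9, 8), radius = 2


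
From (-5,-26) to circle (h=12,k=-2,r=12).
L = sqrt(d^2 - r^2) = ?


d = sqrt((-5-12)^2 + (-26+ 2)^2) = sqrt(289+576) = 29.4109
L = sqrt(865.0000 - 144) = sqrt(721.0000) = 26.8514

26.8514


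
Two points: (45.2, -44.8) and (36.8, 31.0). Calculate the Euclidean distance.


dx = 36.8 - 45.2 = -8.4
dy = 31.0 + 44.8 = 75.8
d = sqrt(70.56 + 5745.64) = sqrt(5816.2) = 76.2640

76.2640


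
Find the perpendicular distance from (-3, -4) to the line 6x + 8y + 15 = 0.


|6*(-3) + 8*(-4) + 15| = |-35| = 35
sqrt(36 + 64) = sqrt(100) = 10.0000
d = 35/sqrt(100) = 3.5000

3.5000


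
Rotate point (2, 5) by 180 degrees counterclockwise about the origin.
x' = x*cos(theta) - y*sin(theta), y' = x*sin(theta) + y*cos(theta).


cos(180) = -1, sin(180) = 0
x' = 2*(-1) - 5*0 = -2
y' = 2*0 + 5*(-1) = -5

(-2, -5)


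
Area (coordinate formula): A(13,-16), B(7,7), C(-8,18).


13*(7-18) = -143
7*(18+ 16) = 238
-8*(-16-7) = 184
sum = 279
Area = |279|/2 = 139.5000

139.5000 sq units


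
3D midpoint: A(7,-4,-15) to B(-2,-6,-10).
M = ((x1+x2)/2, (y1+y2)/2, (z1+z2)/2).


Mx = (7- 2)/2 = 2.5000
My = (-4- 6)/2 = -5.0000
Mz = (-15- 10)/2 = -12.5000

M = (2.5000, -5.0000, -12.5000)


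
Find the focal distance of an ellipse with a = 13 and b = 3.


c^2 = 13^2 - 3^2 = 169 - 9 = 160
c = sqrt(160) = 12.6491

c = 12.6491


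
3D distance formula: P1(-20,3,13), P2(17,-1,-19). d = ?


dx=37, dy=-4, dz=-32
d = sqrt(1369+16+1024) = sqrt(2409) = 49.0816

49.0816


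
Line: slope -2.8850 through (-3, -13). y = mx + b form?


y + 13 = -2.8850(x + 3)
y = -2.8850x - 13 + 2.8850*(-3)
y = -2.8850x - 21.6550

y = -2.8850x - 21.6550


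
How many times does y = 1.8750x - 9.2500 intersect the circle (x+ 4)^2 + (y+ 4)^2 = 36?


Substitute y = 1.8750x - 9.2500: (x+ 4)^2 + (1.8750x- 9.2500+ 4)^2 = 36
Expand to Ax^2 + Bx + C = 0, where b-k = -5.25
A = 1+m^2 = 4.515625
B = 2(m(b-k) - h) = 2(1.8750*(-5.25) + 4) = -11.6875
C = h^2 + (b-k)^2 - r^2 = 16 + 27.5625 - 36 = 7.5625
disc = B^2-4AC = 136.5977 - 136.5977 = 0
disc = 0

1 intersection point (tangent)


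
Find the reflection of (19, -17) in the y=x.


Reflection rule for y=x: (y, x)
(19, -17) -> (-17, 19)

(-17, 19)


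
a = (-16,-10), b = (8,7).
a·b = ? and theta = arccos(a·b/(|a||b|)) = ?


a·b = -16*8 - 10*7 = -128 - 70 = -198
|a| = sqrt(256+100) = 18.8680
|b| = sqrt(64+49) = 10.6301
cos(theta) = -198/(sqrt(356)*sqrt(113)) = -198/sqrt(40228) = -0.987191
theta = arccos(-198/sqrt(40228)) = 170.8195 degrees

a·b = -198, theta = 170.8195 deg


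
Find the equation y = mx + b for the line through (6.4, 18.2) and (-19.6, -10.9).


m = (-29.1)/(-26.0) = 1.1192
b = y1 - m*x1 = 18.2 - (-29.1*6.4)/(-26.0) = 18.2 - 7.1631 = 11.0369

y = 1.1192x + 11.0369


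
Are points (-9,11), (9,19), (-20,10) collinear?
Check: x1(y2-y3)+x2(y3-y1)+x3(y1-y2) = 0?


-9*(19-10) + 9*(10-11) - 20*(11-19)
= -81 - 9 + 160 = 70

No, not collinear (determinant = 70)


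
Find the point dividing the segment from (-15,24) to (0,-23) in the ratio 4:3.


Px = (4*0 + 3*(-15))/7 = -45/7 = -6.4286
Py = (4*(-23) + 3*24)/7 = -20/7 = -2.8571

P = (-6.4286, -2.8571)


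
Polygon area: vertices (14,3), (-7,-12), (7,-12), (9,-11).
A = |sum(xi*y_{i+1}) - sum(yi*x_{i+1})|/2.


sum(xi*y_{i+1}) = 14*(-12) - 7*(-12) + 7*(-11) + 9*3 = -134
sum(yi*x_{i+1}) = 3*(-7) - 12*7 - 12*9 - 11*14 = -367
Area = |-134 + 367|/2 = 233/2 = 116.5000

116.5000 sq units


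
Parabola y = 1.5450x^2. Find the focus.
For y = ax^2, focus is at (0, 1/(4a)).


a = 1.5450
4a = 6.1800
focus = (0, 1/6.1800) = (0, 0.1618)

Focus = (0, 0.1618)


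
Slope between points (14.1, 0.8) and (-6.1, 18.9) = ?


dy = 18.9 - 0.8 = 18.1
dx = -6.1 - 14.1 = -20.2
m = 18.1/(-20.2) = -0.8960

m = -0.8960


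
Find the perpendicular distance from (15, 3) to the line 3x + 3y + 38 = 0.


|3*15 + 3*3 + 38| = |92| = 92
sqrt(9 + 9) = sqrt(18) = 4.2426
d = 92/sqrt(18) = 21.6846

21.6846


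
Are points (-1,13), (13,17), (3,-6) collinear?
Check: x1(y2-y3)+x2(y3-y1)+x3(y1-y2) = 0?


-1*(17+ 6) + 13*(-6-13) + 3*(13-17)
= -23 - 247 - 12 = -282

No, not collinear (determinant = -282)


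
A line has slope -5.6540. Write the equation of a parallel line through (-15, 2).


Parallel lines have equal slopes.
m2 = -5.6540
b2 = 2 + 5.6540*(-15) = -82.8100

y = -5.6540x - 82.8100


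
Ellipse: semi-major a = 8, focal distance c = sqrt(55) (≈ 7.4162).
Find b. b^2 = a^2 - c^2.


b^2 = 8^2 - (sqrt(55))^2 = 64 - 55 = 9
b = sqrt(9) = 3

b = 3


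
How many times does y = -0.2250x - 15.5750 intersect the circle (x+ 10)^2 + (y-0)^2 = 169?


Substitute y = -0.2250x - 15.5750: (x+ 10)^2 + (-0.2250x- 15.5750-0)^2 = 169
Expand to Ax^2 + Bx + C = 0, where b-k = -15.575
A = 1+m^2 = 1.050625
B = 2(m(b-k) - h) = 2(-0.2250*(-15.575) + 10) = 27.00875
C = h^2 + (b-k)^2 - r^2 = 100 + 242.580625 - 169 = 173.580625
disc = B^2-4AC = 729.4726 - 729.4726 = 0
disc = 0

1 intersection point (tangent)


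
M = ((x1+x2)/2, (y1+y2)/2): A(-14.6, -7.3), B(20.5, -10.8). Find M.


Mx = (-14.6 + 20.5)/2 = 5.9/2 = 2.9500
My = (-7.3 - 10.8)/2 = -18.1/2 = -9.0500

(2.9500, -9.0500)


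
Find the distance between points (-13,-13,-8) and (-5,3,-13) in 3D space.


dx=8, dy=16, dz=-5
d = sqrt(64+256+25) = sqrt(345) = 18.5742

18.5742


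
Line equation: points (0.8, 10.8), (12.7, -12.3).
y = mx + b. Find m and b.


m = (-23.1)/(11.9) = -1.9412
b = y1 - m*x1 = 10.8 - (-23.1*0.8)/(11.9) = 10.8 + 1.5529 = 12.3529

y = -1.9412x + 12.3529


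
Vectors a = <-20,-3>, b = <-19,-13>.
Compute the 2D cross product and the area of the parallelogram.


cross = -20*(-13) + 3*(-19) = 260 - 57 = 203
Parallelogram area = |203| = 203

cross = 203, parallelogram area = 203


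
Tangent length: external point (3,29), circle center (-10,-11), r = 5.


d = sqrt((3+ 10)^2 + (29+ 11)^2) = sqrt(169+1600) = 42.0595
L = sqrt(1769.0000 - 25) = sqrt(1744.0000) = 41.7612

41.7612


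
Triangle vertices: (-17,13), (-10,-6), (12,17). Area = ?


-17*(-6-17) = 391
-10*(17-13) = -40
12*(13+ 6) = 228
sum = 579
Area = |579|/2 = 289.5000

289.5000 sq units


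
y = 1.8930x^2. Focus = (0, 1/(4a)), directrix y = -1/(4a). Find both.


a = 1.8930
1/(4a) = 0.1321
Focus = (0, 0.1321)
Directrix: y = -0.1321

Focus = (0, 0.1321), Directrix: y = -0.1321


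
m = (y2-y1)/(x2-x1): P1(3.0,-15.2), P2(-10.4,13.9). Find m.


dy = 13.9 + 15.2 = 29.1
dx = -10.4 - 3.0 = -13.4
m = 29.1/(-13.4) = -2.1716

m = -2.1716


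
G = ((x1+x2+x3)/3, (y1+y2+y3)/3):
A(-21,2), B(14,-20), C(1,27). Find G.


Gx = (-21+14+1)/3 = -6/3 = -2.0000
Gy = (2- 20+27)/3 = 9/3 = 3.0000

G = (-2.0000, 3.0000)


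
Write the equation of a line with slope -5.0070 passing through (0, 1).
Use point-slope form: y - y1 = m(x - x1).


y - 1 = -5.0070(x - 0)
y = -5.0070x + 1 + 5.0070*0
y = -5.0070x + 1.0000

y = -5.0070x + 1.0000


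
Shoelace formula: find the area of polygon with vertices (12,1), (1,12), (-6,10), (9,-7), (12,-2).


sum(xi*y_{i+1}) = 12*12 + 1*10 - 6*(-7) + 9*(-2) + 12*1 = 190
sum(yi*x_{i+1}) = 1*1 + 12*(-6) + 10*9 - 7*12 - 2*12 = -89
Area = |190 + 89|/2 = 279/2 = 139.5000

139.5000 sq units


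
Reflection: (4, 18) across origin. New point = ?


Reflection rule for origin: (-x, -y)
(4, 18) -> (-4, -18)

(-4, -18)


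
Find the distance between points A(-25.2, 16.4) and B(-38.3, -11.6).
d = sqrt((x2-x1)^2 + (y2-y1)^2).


dx = -38.3 + 25.2 = -13.1
dy = -11.6 - 16.4 = -28.0
d = sqrt(171.61 + 784.0) = sqrt(955.61) = 30.9129

30.9129


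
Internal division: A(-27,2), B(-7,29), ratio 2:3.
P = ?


Px = (2*(-7) + 3*(-27))/5 = -95/5 = -19.0000
Py = (2*29 + 3*2)/5 = 64/5 = 12.8000

P = (-19.0000, 12.8000)


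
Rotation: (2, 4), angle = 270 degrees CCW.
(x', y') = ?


cos(270) = 0, sin(270) = -1
x' = 2*0 - 4*(-1) = 4
y' = 2*(-1) + 4*0 = -2

(4, -2)


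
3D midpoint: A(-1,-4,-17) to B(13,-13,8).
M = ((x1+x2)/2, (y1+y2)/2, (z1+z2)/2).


Mx = (-1+13)/2 = 6.0000
My = (-4- 13)/2 = -8.5000
Mz = (-17+8)/2 = -4.5000

M = (6.0000, -8.5000, -4.5000)


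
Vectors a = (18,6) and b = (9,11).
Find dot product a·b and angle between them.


a·b = 18*9 + 6*11 = 162 + 66 = 228
|a| = sqrt(324+36) = 18.9737
|b| = sqrt(81+121) = 14.2127
cos(theta) = 228/(sqrt(360)*sqrt(202)) = 228/sqrt(72720) = 0.845489
theta = arccos(228/sqrt(72720)) = 32.2756 degrees

a·b = 228, theta = 32.2756 deg


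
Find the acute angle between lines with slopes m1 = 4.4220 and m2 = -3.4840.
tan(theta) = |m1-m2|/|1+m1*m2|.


m1-m2 = 7.906
1+m1*m2 = -14.406248
tan(theta) = |7.906/(-14.406248)| = 0.548790
theta = arctan(|7.906/(-14.406248)|) = 28.7575 degrees (acute angle)

28.7575 degrees


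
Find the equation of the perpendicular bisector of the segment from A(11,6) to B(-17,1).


Midpoint = (-3, 3.5)
Slope of AB = dy/dx = -5/(-28) = 0.1786
Perp slope = -dx/dy = -28/5 = -5.6000
b = My - (perp slope)*Mx = 3.5 + (-28*(-3))/(-5) = 3.5 - 16.8000 = -13.3000

y = -5.6000x - 13.3000


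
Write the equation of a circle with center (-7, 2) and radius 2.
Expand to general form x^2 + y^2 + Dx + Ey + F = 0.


(x+ 7)^2 + (y-2)^2 = 2^2
D = -2h = 14, E = -2k = -4
F = h^2+k^2-r^2 = 49+4-4 = 49

x^2 + y^2 + 14x - 4y + 49 = 0


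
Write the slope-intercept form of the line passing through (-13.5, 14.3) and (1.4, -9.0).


m = (-23.3)/(14.9) = -1.5638
b = y1 - m*x1 = 14.3 - (-23.3*(-13.5))/(14.9) = 14.3 - 21.1107 = -6.8107

y = -1.5638x - 6.8107


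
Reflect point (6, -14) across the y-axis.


Reflection rule for y-axis: (-x, y)
(6, -14) -> (-6, -14)

(-6, -14)


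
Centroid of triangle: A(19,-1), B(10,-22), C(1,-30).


Gx = (19+10+1)/3 = 30/3 = 10.0000
Gy = (-1- 22- 30)/3 = -53/3 = -17.6667

G = (10.0000, -17.6667)


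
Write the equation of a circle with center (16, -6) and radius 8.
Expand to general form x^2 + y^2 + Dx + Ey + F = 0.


(x-16)^2 + (y+ 6)^2 = 8^2
D = -2h = -32, E = -2k = 12
F = h^2+k^2-r^2 = 256+36-64 = 228

x^2 + y^2 - 32x + 12y + 228 = 0


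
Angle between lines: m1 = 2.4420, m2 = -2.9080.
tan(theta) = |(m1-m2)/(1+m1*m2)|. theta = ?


m1-m2 = 5.35
1+m1*m2 = -6.101336
tan(theta) = |5.35/(-6.101336)| = 0.876857
theta = arctan(|5.35/(-6.101336)|) = 41.2461 degrees (acute angle)

41.2461 degrees


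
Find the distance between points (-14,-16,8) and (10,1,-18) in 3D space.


dx=24, dy=17, dz=-26
d = sqrt(576+289+676) = sqrt(1541) = 39.2556

39.2556


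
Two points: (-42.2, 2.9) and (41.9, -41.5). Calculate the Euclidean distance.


dx = 41.9 + 42.2 = 84.1
dy = -41.5 - 2.9 = -44.4
d = sqrt(7072.81 + 1971.36) = sqrt(9044.17) = 95.1008

95.1008


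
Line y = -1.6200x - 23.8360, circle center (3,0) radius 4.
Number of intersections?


Substitute y = -1.6200x - 23.8360: (x-3)^2 + (-1.6200x- 23.8360-0)^2 = 16
Expand to Ax^2 + Bx + C = 0, where b-k = -23.836
A = 1+m^2 = 3.6244
B = 2(m(b-k) - h) = 2(-1.6200*(-23.836) - 3) = 71.22864
C = h^2 + (b-k)^2 - r^2 = 9 + 568.154896 - 16 = 561.154896
disc = B^2-4AC = 5073.5192 - 8135.3992 = -3061.8800
disc < 0

0 intersection points


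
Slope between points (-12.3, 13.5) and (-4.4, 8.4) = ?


dy = 8.4 - 13.5 = -5.1
dx = -4.4 + 12.3 = 7.9
m = -5.1/7.9 = -0.6456

m = -0.6456


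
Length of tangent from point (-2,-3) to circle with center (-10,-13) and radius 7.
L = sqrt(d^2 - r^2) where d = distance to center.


d = sqrt((-2+ 10)^2 + (-3+ 13)^2) = sqrt(64+100) = 12.8062
L = sqrt(164.0000 - 49) = sqrt(115.0000) = 10.7238

10.7238


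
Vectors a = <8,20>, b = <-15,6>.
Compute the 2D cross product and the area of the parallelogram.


cross = 8*6 - 20*(-15) = 48 + 300 = 348
Parallelogram area = |348| = 348

cross = 348, parallelogram area = 348


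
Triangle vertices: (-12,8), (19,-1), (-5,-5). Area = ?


-12*(-1+ 5) = -48
19*(-5-8) = -247
-5*(8+ 1) = -45
sum = -340
Area = |-340|/2 = 170.0000

170.0000 sq units


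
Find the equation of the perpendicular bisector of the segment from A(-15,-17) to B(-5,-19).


Midpoint = (-10, -18)
Slope of AB = dy/dx = -2/10 = -0.2000
Perp slope = -dx/dy = 10/2 = 5.0000
b = My - (perp slope)*Mx = -18 + (10*(-10))/(-2) = -18 + 50.0000 = 32.0000

y = 5.0000x + 32.0000


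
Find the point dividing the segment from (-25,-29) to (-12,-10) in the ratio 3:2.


Px = (3*(-12) + 2*(-25))/5 = -86/5 = -17.2000
Py = (3*(-10) + 2*(-29))/5 = -88/5 = -17.6000

P = (-17.2000, -17.6000)


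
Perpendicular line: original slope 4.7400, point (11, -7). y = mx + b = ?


Perpendicular slope = -1/m1 = -1/4.7400 = -0.2110
b2 = y0 - m2*x0 = -7 + 11/4.7400 = -7 + 2.3207 = -4.6793

y = -0.2110x - 4.6793


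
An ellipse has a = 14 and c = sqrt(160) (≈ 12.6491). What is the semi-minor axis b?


b^2 = 14^2 - (sqrt(160))^2 = 196 - 160 = 36
b = sqrt(36) = 6

b = 6


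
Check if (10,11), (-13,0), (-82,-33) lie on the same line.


10*(0+ 33) - 13*(-33-11) - 82*(11-0)
= 330 + 572 - 902 = 0

Yes, collinear (determinant = 0)


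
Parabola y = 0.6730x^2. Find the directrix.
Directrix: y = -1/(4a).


a = 0.6730
1/(4a) = 0.3715
directrix: y = -0.3715 = -0.3715

y = -0.3715


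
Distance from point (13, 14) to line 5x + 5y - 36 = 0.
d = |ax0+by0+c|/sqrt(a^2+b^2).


|5*13 + 5*14 - 36| = |99| = 99
sqrt(25 + 25) = sqrt(50) = 7.0711
d = 99/sqrt(50) = 14.0007

14.0007


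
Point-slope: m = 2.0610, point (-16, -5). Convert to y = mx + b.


y + 5 = 2.0610(x + 16)
y = 2.0610x - 5 - 2.0610*(-16)
y = 2.0610x + 27.9760

y = 2.0610x + 27.9760


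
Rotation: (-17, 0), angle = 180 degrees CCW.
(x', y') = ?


cos(180) = -1, sin(180) = 0
x' = -17*(-1) - 0*0 = 17
y' = -17*0 + 0*(-1) = 0

(17, 0)


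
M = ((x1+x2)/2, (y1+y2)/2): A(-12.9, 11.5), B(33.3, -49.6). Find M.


Mx = (-12.9 + 33.3)/2 = 20.4/2 = 10.2000
My = (11.5 - 49.6)/2 = -38.1/2 = -19.0500

(10.2000, -19.0500)


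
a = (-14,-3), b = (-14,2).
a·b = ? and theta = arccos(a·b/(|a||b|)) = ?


a·b = -14*(-14) - 3*2 = 196 - 6 = 190
|a| = sqrt(196+9) = 14.3178
|b| = sqrt(196+4) = 14.1421
cos(theta) = 190/(sqrt(205)*sqrt(200)) = 190/sqrt(41000) = 0.938343
theta = arccos(190/sqrt(41000)) = 20.2249 degrees

a·b = 190, theta = 20.2249 deg


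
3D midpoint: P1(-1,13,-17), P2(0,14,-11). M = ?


Mx = (-1+0)/2 = -0.5000
My = (13+14)/2 = 13.5000
Mz = (-17- 11)/2 = -14.0000

M = (-0.5000, 13.5000, -14.0000)


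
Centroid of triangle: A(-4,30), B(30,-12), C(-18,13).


Gx = (-4+30- 18)/3 = 8/3 = 2.6667
Gy = (30- 12+13)/3 = 31/3 = 10.3333

G = (2.6667, 10.3333)


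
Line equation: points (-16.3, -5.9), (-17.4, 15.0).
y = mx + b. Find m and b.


m = (20.9)/(-1.1) = -19.0000
b = y1 - m*x1 = -5.9 - (20.9*(-16.3))/(-1.1) = -5.9 - 309.7000 = -315.6000

y = -19.0000x - 315.6000


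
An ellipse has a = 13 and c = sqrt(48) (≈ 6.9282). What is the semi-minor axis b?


b^2 = 13^2 - (sqrt(48))^2 = 169 - 48 = 121
b = sqrt(121) = 11

b = 11


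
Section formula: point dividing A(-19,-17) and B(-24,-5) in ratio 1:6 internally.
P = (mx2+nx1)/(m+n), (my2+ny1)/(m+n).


Px = (1*(-24) + 6*(-19))/7 = -138/7 = -19.7143
Py = (1*(-5) + 6*(-17))/7 = -107/7 = -15.2857

P = (-19.7143, -15.2857)


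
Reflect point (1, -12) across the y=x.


Reflection rule for y=x: (y, x)
(1, -12) -> (-12, 1)

(-12, 1)


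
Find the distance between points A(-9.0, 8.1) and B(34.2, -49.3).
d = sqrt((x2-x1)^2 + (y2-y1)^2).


dx = 34.2 + 9.0 = 43.2
dy = -49.3 - 8.1 = -57.4
d = sqrt(1866.24 + 3294.76) = sqrt(5161.0) = 71.8401

71.8401


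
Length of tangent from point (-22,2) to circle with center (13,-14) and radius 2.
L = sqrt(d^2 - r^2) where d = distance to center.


d = sqrt((-22-13)^2 + (2+ 14)^2) = sqrt(1225+256) = 38.4838
L = sqrt(1481.0000 - 4) = sqrt(1477.0000) = 38.4318

38.4318


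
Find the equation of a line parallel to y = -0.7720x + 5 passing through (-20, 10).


Parallel lines have equal slopes.
m2 = -0.7720
b2 = 10 + 0.7720*(-20) = -5.4400

y = -0.7720x - 5.4400


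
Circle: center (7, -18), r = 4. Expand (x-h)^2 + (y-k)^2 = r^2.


(x-7)^2 + (y+ 18)^2 = 4^2
D = -2h = -14, E = -2k = 36
F = h^2+k^2-r^2 = 49+324-16 = 357

x^2 + y^2 - 14x + 36y + 357 = 0


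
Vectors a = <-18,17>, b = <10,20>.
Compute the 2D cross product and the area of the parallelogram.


cross = -18*20 - 17*10 = -360 - 170 = -530
Parallelogram area = |-530| = 530

cross = -530, parallelogram area = 530


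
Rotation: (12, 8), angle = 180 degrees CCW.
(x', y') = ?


cos(180) = -1, sin(180) = 0
x' = 12*(-1) - 8*0 = -12
y' = 12*0 + 8*(-1) = -8

(-12, -8)


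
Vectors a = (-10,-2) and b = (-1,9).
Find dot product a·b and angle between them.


a·b = -10*(-1) - 2*9 = 10 - 18 = -8
|a| = sqrt(100+4) = 10.1980
|b| = sqrt(1+81) = 9.0554
cos(theta) = -8/(sqrt(104)*sqrt(82)) = -8/sqrt(8528) = -0.086630
theta = arccos(-8/sqrt(8528)) = 94.9697 degrees

a·b = -8, theta = 94.9697 deg


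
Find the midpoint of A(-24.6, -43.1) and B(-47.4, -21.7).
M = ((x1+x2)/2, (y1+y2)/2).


Mx = (-24.6 - 47.4)/2 = -72.0/2 = -36.0000
My = (-43.1 - 21.7)/2 = -64.8/2 = -32.4000

(-36.0000, -32.4000)


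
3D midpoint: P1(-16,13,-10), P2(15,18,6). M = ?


Mx = (-16+15)/2 = -0.5000
My = (13+18)/2 = 15.5000
Mz = (-10+6)/2 = -2.0000

M = (-0.5000, 15.5000, -2.0000)


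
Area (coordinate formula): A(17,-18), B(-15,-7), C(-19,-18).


17*(-7+ 18) = 187
-15*(-18+ 18) = 0
-19*(-18+ 7) = 209
sum = 396
Area = |396|/2 = 198.0000

198.0000 sq units


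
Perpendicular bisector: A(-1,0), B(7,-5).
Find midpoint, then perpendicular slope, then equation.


Midpoint = (3, -2.5)
Slope of AB = dy/dx = -5/8 = -0.6250
Perp slope = -dx/dy = 8/5 = 1.6000
b = My - (perp slope)*Mx = -2.5 + (8*3)/(-5) = -2.5 - 4.8000 = -7.3000

y = 1.6000x - 7.3000


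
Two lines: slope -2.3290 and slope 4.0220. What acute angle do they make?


m1-m2 = -6.351
1+m1*m2 = -8.367238
tan(theta) = |-6.351/(-8.367238)| = 0.759032
theta = arctan(|-6.351/(-8.367238)|) = 37.1997 degrees (acute angle)

37.1997 degrees


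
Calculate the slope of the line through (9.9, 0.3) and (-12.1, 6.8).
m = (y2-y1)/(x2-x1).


dy = 6.8 - 0.3 = 6.5
dx = -12.1 - 9.9 = -22.0
m = 6.5/(-22.0) = -0.2955

m = -0.2955


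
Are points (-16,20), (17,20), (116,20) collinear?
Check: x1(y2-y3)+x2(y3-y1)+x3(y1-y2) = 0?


-16*(20-20) + 17*(20-20) + 116*(20-20)
= 0 + 0 + 0 = 0

Yes, collinear (determinant = 0)


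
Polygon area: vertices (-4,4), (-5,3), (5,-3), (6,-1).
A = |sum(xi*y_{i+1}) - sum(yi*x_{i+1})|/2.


sum(xi*y_{i+1}) = -4*3 - 5*(-3) + 5*(-1) + 6*4 = 22
sum(yi*x_{i+1}) = 4*(-5) + 3*5 - 3*6 - 1*(-4) = -19
Area = |22 + 19|/2 = 41/2 = 20.5000

20.5000 sq units


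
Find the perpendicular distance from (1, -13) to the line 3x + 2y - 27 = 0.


|3*1 + 2*(-13) - 27| = |-50| = 50
sqrt(9 + 4) = sqrt(13) = 3.6056
d = 50/sqrt(13) = 13.8675

13.8675


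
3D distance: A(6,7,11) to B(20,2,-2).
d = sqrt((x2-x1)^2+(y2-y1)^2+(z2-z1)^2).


dx=14, dy=-5, dz=-13
d = sqrt(196+25+169) = sqrt(390) = 19.7484

19.7484


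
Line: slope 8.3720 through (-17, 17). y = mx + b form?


y - 17 = 8.3720(x + 17)
y = 8.3720x + 17 - 8.3720*(-17)
y = 8.3720x + 159.3240

y = 8.3720x + 159.3240


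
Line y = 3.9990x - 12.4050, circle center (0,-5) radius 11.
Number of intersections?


Substitute y = 3.9990x - 12.4050: (x-0)^2 + (3.9990x- 12.4050+ 5)^2 = 121
Expand to Ax^2 + Bx + C = 0, where b-k = -7.405
A = 1+m^2 = 16.992001
B = 2(m(b-k) - h) = 2(3.9990*(-7.405) - 0) = -59.22519
C = h^2 + (b-k)^2 - r^2 = 0 + 54.834025 - 121 = -66.165975
disc = B^2-4AC = 3507.6231 + 4497.1693 = 8004.7924
disc > 0

2 intersection points


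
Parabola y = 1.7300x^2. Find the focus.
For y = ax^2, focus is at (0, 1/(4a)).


a = 1.7300
4a = 6.9200
focus = (0, 1/6.9200) = (0, 0.1445)

Focus = (0, 0.1445)


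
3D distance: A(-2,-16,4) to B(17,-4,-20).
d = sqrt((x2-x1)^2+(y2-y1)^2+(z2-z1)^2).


dx=19, dy=12, dz=-24
d = sqrt(361+144+576) = sqrt(1081) = 32.8786

32.8786


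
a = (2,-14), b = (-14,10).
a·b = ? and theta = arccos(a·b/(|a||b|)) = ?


a·b = 2*(-14) - 14*10 = -28 - 140 = -168
|a| = sqrt(4+196) = 14.1421
|b| = sqrt(196+100) = 17.2047
cos(theta) = -168/(sqrt(200)*sqrt(296)) = -168/sqrt(59200) = -0.690476
theta = arccos(-168/sqrt(59200)) = 133.6678 degrees

a·b = -168, theta = 133.6678 deg


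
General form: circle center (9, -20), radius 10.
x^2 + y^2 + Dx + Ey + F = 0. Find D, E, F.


(x-9)^2 + (y+ 20)^2 = 10^2
D = -2h = -18, E = -2k = 40
F = h^2+k^2-r^2 = 81+400-100 = 381

D = -18, E = 40, F = 381


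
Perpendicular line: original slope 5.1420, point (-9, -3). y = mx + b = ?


Perpendicular slope = -1/m1 = -1/5.1420 = -0.1945
b2 = y0 - m2*x0 = -3 - 9/5.1420 = -3 - 1.7503 = -4.7503

y = -0.1945x - 4.7503


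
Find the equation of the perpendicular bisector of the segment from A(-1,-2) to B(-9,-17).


Midpoint = (-5, -9.5)
Slope of AB = dy/dx = -15/(-8) = 1.8750
Perp slope = -dx/dy = -8/15 = -0.5333
b = My - (perp slope)*Mx = -9.5 + (-8*(-5))/(-15) = -9.5 - 2.6667 = -12.1667

y = -0.5333x - 12.1667


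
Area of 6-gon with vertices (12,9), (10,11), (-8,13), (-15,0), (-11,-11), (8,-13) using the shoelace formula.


sum(xi*y_{i+1}) = 12*11 + 10*13 - 8*0 - 15*(-11) - 11*(-13) + 8*9 = 642
sum(yi*x_{i+1}) = 9*10 + 11*(-8) + 13*(-15) + 0*(-11) - 11*8 - 13*12 = -437
Area = |642 + 437|/2 = 1079/2 = 539.5000

539.5000 sq units


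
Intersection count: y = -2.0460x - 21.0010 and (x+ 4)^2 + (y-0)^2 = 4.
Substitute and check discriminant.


Substitute y = -2.0460x - 21.0010: (x+ 4)^2 + (-2.0460x- 21.0010-0)^2 = 4
Expand to Ax^2 + Bx + C = 0, where b-k = -21.001
A = 1+m^2 = 5.186116
B = 2(m(b-k) - h) = 2(-2.0460*(-21.001) + 4) = 93.936092
C = h^2 + (b-k)^2 - r^2 = 16 + 441.042001 - 4 = 453.042001
disc = B^2-4AC = 8823.9894 - 9398.1135 = -574.1241
disc < 0

0 intersection points


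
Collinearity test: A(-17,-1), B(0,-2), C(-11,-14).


-17*(-2+ 14) + 0*(-14+ 1) - 11*(-1+ 2)
= -204 + 0 - 11 = -215

No, not collinear (determinant = -215)


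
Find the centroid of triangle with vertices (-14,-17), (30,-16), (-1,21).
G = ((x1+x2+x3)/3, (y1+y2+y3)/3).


Gx = (-14+30- 1)/3 = 15/3 = 5.0000
Gy = (-17- 16+21)/3 = -12/3 = -4.0000

G = (5.0000, -4.0000)


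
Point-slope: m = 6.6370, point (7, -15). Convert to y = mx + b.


y + 15 = 6.6370(x - 7)
y = 6.6370x - 15 - 6.6370*7
y = 6.6370x - 61.4590

y = 6.6370x - 61.4590


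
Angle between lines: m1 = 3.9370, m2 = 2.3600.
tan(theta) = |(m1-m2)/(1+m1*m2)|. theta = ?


m1-m2 = 1.577
1+m1*m2 = 10.29132
tan(theta) = |1.577/10.29132| = 0.153236
theta = arctan(|1.577/10.29132|) = 8.7120 degrees (acute angle)

8.7120 degrees


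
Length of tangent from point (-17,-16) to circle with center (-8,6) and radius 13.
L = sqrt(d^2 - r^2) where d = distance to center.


d = sqrt((-17+ 8)^2 + (-16-6)^2) = sqrt(81+484) = 23.7697
L = sqrt(565.0000 - 169) = sqrt(396.0000) = 19.8997

19.8997


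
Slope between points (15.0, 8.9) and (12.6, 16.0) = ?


dy = 16.0 - 8.9 = 7.1
dx = 12.6 - 15.0 = -2.4
m = 7.1/(-2.4) = -2.9583

m = -2.9583


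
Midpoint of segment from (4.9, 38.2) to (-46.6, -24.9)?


Mx = (4.9 - 46.6)/2 = -41.7/2 = -20.8500
My = (38.2 - 24.9)/2 = 13.3/2 = 6.6500

(-20.8500, 6.6500)


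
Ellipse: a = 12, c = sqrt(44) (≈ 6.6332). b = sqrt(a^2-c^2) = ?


b^2 = 12^2 - (sqrt(44))^2 = 144 - 44 = 100
b = sqrt(100) = 10

b = 10


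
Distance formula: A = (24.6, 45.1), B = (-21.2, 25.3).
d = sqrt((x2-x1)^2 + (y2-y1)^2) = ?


dx = -21.2 - 24.6 = -45.8
dy = 25.3 - 45.1 = -19.8
d = sqrt(2097.64 + 392.04) = sqrt(2489.68) = 49.8967

49.8967


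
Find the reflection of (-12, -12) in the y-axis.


Reflection rule for y-axis: (-x, y)
(-12, -12) -> (12, -12)

(12, -12)


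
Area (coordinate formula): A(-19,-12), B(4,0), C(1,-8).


-19*(0+ 8) = -152
4*(-8+ 12) = 16
1*(-12-0) = -12
sum = -148
Area = |-148|/2 = 74.0000

74.0000 sq units


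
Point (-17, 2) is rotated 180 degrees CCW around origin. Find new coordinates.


cos(180) = -1, sin(180) = 0
x' = -17*(-1) - 2*0 = 17
y' = -17*0 + 2*(-1) = -2

(17, -2)


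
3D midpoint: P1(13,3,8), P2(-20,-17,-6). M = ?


Mx = (13- 20)/2 = -3.5000
My = (3- 17)/2 = -7.0000
Mz = (8- 6)/2 = 1.0000

M = (-3.5000, -7.0000, 1.0000)


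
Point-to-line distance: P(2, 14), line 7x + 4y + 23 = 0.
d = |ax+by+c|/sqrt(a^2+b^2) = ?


|7*2 + 4*14 + 23| = |93| = 93
sqrt(49 + 16) = sqrt(65) = 8.0623
d = 93/sqrt(65) = 11.5352

11.5352


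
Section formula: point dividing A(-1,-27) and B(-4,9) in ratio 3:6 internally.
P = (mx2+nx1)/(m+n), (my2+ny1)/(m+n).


Px = (3*(-4) + 6*(-1))/9 = -18/9 = -2.0000
Py = (3*9 + 6*(-27))/9 = -135/9 = -15.0000

P = (-2.0000, -15.0000)
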